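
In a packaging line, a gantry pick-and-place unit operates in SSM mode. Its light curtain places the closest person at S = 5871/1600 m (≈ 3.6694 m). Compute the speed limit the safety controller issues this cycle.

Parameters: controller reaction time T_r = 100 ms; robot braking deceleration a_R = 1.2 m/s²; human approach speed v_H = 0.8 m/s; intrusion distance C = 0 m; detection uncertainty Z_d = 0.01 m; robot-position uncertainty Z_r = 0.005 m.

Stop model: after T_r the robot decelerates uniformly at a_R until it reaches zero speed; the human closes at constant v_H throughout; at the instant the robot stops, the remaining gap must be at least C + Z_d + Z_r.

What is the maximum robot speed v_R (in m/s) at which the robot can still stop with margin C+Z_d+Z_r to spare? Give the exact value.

collect terms ⇒ (5/12)·v_R² + (23/30)·v_R + (-5719/1600) = 0
  disc = (23/30)² − 4·(5/12)·(-5719/1600) = 94249/14400 ; √disc = 307/120
  v_R = (−(23/30) + 307/120) / (2·(5/12)) = 43/20 m/s
check:
stop time T_s = (43/20)/(6/5) = 1.7917 s
robot covers v_R·T_r = 2.1500·0.1000 = 0.2150 m before braking
robot covers 2.1500·1.7917 − ½·1.2000·1.7917² = 1.9260 m while stopping
human closes 0.8000·1.8917 = 1.5133 m
margins: 0.0000+0.0100+0.0050 = 0.0150 m
sum ≈ 0.2150+1.9260+1.5133+0.0150 ≈ 3.6694 m = S ✓

v_R_max = 43/20 m/s = 2.1500 m/s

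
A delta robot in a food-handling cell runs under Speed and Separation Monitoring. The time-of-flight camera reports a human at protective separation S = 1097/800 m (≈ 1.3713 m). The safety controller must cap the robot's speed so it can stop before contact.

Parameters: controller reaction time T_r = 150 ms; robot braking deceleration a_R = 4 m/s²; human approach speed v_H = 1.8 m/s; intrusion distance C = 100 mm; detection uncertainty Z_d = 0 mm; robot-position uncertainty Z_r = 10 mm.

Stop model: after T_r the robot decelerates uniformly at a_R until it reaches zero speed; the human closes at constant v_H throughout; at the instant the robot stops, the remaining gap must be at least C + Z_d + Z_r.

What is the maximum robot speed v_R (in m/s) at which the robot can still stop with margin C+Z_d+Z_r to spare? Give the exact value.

v_R_max = 13/10 m/s = 1.3000 m/s

quadratic (1/8)·v² + (3/5)·v + (-793/800) = 0
  disc = (3/5)² − 4·(1/8)·(-793/800) = 1369/1600 ; √disc = 37/40
  v_R = (−(3/5) + 37/40) / (2·(1/8)) = 13/10 m/s
check:
T_s = v_R/a_R = (13/10)/4 = 0.3250 s
robot in T_r: 1.3000·0.1500 = 0.1950 m
robot covers 1.3000·0.3250 − ½·4.0000·0.3250² = 0.2112 m while stopping
person approaches 1.8000·(0.1500+0.3250) = 0.8550 m
C+Z_d+Z_r = 0.1000+0.0000+0.0100 = 0.1100 m
sum ≈ 0.1950+0.2112+0.8550+0.1100 ≈ 1.3713 m = S ✓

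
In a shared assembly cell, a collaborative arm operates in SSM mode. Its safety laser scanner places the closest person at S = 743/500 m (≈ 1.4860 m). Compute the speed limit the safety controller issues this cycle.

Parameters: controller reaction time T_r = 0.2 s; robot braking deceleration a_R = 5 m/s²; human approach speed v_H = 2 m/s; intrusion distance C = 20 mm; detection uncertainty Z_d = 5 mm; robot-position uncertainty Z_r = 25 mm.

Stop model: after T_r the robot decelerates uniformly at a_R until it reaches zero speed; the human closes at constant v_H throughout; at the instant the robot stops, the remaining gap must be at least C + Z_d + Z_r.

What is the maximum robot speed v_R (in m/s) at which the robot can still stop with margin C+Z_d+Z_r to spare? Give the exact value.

v_R_max = 7/5 m/s = 1.4000 m/s

at the boundary: (1/10)·v² + (3/5)·v + (-259/250) = 0
  disc = (3/5)² − 4·(1/10)·(-259/250) = 484/625 ; √disc = 22/25
  v_R = (−(3/5) + 22/25) / (2·(1/10)) = 7/5 m/s
check:
stop time T_s = (7/5)/5 = 0.2800 s
reaction-phase robot travel = 1.4000·0.2000 = 0.2800 m
robot under decel: 1.4000²/(2·5.0000) = 0.1960 m
person approaches 2.0000·(0.2000+0.2800) = 0.9600 m
C+Z_d+Z_r = 0.0200+0.0050+0.0250 = 0.0500 m
sum ≈ 0.2800+0.1960+0.9600+0.0500 ≈ 1.4860 m = S ✓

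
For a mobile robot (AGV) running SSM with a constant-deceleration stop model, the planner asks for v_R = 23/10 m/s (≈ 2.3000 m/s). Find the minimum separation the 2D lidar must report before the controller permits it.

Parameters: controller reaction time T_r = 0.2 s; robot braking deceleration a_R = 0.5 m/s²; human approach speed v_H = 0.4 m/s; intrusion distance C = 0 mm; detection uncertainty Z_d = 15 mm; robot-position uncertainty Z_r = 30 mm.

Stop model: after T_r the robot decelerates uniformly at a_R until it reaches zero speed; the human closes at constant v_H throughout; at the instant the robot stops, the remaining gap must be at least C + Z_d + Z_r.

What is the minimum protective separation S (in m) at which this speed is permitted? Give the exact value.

braking lasts T_s = (23/10)/(1/2) = 4.6000 s
reaction-phase robot travel = 2.3000·0.2000 = 0.4600 m
robot covers 2.3000·4.6000 − ½·0.5000·4.6000² = 5.2900 m while stopping
human over T_r+T_s: 0.4000·(0.2000+4.6000) = 1.9200 m
margins: 0.0000+0.0150+0.0300 = 0.0450 m
S_min ≈ 0.4600+5.2900+1.9200+0.0450  ⇒  S_min = 1543/200 m

S_min = 1543/200 m = 7.7150 m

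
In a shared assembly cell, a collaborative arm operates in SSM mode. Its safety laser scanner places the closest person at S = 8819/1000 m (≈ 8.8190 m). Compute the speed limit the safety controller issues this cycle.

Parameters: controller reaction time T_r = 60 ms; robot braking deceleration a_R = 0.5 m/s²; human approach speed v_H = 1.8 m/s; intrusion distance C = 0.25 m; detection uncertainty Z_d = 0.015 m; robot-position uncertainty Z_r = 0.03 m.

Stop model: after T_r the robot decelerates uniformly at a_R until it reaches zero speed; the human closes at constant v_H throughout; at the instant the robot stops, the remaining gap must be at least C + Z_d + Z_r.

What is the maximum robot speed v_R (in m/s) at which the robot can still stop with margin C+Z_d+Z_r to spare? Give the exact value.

v_R_max = 8/5 m/s = 1.6000 m/s

quadratic (1)·v² + (183/50)·v + (-1052/125) = 0
  disc = (183/50)² − 4·(1)·(-1052/125) = 117649/2500 ; √disc = 343/50
  v_R = (−(183/50) + 343/50) / (2·(1)) = 8/5 m/s
check:
T_s = v_R/a_R = (8/5)/(1/2) = 3.2000 s
reaction-phase robot travel = 1.6000·0.0600 = 0.0960 m
robot covers 1.6000·3.2000 − ½·0.5000·3.2000² = 2.5600 m while stopping
person approaches 1.8000·(0.0600+3.2000) = 5.8680 m
C+Z_d+Z_r = 0.2500+0.0150+0.0300 = 0.2950 m
sum ≈ 0.0960+2.5600+5.8680+0.2950 ≈ 8.8190 m = S ✓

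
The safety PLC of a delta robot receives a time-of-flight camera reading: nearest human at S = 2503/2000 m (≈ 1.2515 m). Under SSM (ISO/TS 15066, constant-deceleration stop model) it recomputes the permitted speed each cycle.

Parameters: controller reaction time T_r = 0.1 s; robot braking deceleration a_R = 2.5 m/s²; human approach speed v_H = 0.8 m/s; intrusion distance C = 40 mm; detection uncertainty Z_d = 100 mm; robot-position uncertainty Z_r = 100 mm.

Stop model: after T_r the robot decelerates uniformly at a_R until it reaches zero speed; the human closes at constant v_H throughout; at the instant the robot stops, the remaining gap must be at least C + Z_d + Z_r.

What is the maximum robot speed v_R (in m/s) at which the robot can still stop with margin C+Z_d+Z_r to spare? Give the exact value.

v_R_max = 27/20 m/s = 1.3500 m/s

quadratic (1/5)·v² + (21/50)·v + (-1863/2000) = 0
  disc = (21/50)² − 4·(1/5)·(-1863/2000) = 576/625 ; √disc = 24/25
  v_R = (−(21/50) + 24/25) / (2·(1/5)) = 27/20 m/s
check:
stop time T_s = (27/20)/(5/2) = 0.5400 s
reaction-phase robot travel = 1.3500·0.1000 = 0.1350 m
robot under decel: 1.3500²/(2·2.5000) = 0.3645 m
human closes 0.8000·0.6400 = 0.5120 m
margins: 0.0400+0.1000+0.1000 = 0.2400 m
sum ≈ 0.1350+0.3645+0.5120+0.2400 ≈ 1.2515 m = S ✓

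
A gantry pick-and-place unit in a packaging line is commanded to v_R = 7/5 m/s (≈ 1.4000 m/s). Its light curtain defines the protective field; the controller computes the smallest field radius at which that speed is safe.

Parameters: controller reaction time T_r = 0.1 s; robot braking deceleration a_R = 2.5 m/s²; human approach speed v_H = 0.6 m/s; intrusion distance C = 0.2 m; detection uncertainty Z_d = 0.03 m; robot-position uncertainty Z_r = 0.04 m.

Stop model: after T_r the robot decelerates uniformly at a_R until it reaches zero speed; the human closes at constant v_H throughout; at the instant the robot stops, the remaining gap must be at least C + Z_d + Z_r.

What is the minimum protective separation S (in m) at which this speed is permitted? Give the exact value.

braking lasts T_s = (7/5)/(5/2) = 0.5600 s
reaction-phase robot travel = 1.4000·0.1000 = 0.1400 m
robot under decel: 1.4000²/(2·2.5000) = 0.3920 m
person approaches 0.6000·(0.1000+0.5600) = 0.3960 m
residual clearance needed = 0.2000+0.0300+0.0400 = 0.2700 m
S_min ≈ 0.1400+0.3920+0.3960+0.2700  ⇒  S_min = 599/500 m

S_min = 599/500 m = 1.1980 m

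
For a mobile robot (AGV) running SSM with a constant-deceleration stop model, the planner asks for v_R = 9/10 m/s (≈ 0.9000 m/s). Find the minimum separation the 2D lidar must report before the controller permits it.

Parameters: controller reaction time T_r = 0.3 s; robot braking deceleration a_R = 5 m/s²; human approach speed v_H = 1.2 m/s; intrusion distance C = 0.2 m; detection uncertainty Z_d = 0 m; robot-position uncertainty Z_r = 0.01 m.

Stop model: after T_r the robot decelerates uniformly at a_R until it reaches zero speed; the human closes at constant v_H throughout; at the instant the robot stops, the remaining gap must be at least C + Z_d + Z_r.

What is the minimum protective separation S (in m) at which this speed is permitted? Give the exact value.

S_min = 1137/1000 m = 1.1370 m

T_s = v_R/a_R = (9/10)/5 = 0.1800 s
robot in T_r: 0.9000·0.3000 = 0.2700 m
braking distance = 0.9000²/(2·5.0000) = 0.0810 m
person approaches 1.2000·(0.3000+0.1800) = 0.5760 m
margins: 0.2000+0.0000+0.0100 = 0.2100 m
S_min ≈ 0.2700+0.0810+0.5760+0.2100  ⇒  S_min = 1137/1000 m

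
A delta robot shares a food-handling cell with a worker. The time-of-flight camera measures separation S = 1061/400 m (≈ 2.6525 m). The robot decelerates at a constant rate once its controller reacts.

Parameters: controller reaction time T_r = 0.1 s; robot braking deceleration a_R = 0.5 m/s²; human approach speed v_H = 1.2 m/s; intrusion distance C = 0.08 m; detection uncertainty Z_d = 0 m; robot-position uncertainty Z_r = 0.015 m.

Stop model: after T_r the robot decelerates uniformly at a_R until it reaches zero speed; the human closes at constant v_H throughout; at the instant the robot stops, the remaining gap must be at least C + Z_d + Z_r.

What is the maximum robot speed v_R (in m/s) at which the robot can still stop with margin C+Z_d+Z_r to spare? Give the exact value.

v_R_max = 3/4 m/s = 0.7500 m/s

quadratic (1)·v² + (5/2)·v + (-39/16) = 0
  disc = (5/2)² − 4·(1)·(-39/16) = 16 ; √disc = 4
  v_R = (−(5/2) + 4) / (2·(1)) = 3/4 m/s
check:
T_s = v_R/a_R = (3/4)/(1/2) = 1.5000 s
reaction-phase robot travel = 0.7500·0.1000 = 0.0750 m
robot under decel: 0.7500²/(2·0.5000) = 0.5625 m
human over T_r+T_s: 1.2000·(0.1000+1.5000) = 1.9200 m
margins: 0.0800+0.0000+0.0150 = 0.0950 m
sum ≈ 0.0750+0.5625+1.9200+0.0950 ≈ 2.6525 m = S ✓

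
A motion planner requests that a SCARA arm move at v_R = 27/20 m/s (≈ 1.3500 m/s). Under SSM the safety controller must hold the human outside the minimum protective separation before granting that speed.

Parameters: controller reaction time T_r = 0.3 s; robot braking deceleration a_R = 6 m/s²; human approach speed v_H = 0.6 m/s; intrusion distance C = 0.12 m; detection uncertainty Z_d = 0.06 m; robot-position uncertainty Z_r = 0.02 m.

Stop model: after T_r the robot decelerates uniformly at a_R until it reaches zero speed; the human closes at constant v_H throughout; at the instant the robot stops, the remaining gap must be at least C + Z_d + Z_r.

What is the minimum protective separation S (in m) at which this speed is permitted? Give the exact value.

stop time T_s = (27/20)/6 = 0.2250 s
reaction-phase robot travel = 1.3500·0.3000 = 0.4050 m
robot under decel: 1.3500²/(2·6.0000) = 0.1519 m
human over T_r+T_s: 0.6000·(0.3000+0.2250) = 0.3150 m
C+Z_d+Z_r = 0.1200+0.0600+0.0200 = 0.2000 m
S_min ≈ 0.4050+0.1519+0.3150+0.2000  ⇒  S_min = 343/320 m

S_min = 343/320 m = 1.0719 m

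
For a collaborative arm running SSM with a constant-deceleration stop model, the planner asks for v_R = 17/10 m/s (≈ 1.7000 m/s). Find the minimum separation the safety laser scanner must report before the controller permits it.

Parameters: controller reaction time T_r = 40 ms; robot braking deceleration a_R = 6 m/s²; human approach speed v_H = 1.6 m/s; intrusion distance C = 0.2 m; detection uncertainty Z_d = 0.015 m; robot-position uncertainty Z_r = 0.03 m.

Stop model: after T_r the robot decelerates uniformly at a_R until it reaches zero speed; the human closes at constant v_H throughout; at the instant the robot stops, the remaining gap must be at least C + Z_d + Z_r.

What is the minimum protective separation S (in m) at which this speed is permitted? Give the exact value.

S_min = 6427/6000 m = 1.0712 m

braking lasts T_s = (17/10)/6 = 0.2833 s
robot covers v_R·T_r = 1.7000·0.0400 = 0.0680 m before braking
robot covers 1.7000·0.2833 − ½·6.0000·0.2833² = 0.2408 m while stopping
human over T_r+T_s: 1.6000·(0.0400+0.2833) = 0.5173 m
C+Z_d+Z_r = 0.2000+0.0150+0.0300 = 0.2450 m
S_min ≈ 0.0680+0.2408+0.5173+0.2450  ⇒  S_min = 6427/6000 m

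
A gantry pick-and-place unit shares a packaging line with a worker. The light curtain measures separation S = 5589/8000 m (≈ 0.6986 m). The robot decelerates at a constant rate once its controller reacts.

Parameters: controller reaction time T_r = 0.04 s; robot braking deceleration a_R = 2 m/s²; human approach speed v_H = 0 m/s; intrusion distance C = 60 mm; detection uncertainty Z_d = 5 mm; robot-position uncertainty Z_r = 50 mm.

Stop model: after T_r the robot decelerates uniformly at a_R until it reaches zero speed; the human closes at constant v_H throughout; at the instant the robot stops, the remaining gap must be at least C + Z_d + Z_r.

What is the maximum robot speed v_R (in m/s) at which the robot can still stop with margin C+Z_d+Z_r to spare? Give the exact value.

quadratic (1/4)·v² + (1/25)·v + (-4669/8000) = 0
  disc = (1/25)² − 4·(1/4)·(-4669/8000) = 23409/40000 ; √disc = 153/200
  v_R = (−(1/25) + 153/200) / (2·(1/4)) = 29/20 m/s
check:
T_s = v_R/a_R = (29/20)/2 = 0.7250 s
robot in T_r: 1.4500·0.0400 = 0.0580 m
braking distance = 1.4500²/(2·2.0000) = 0.5256 m
human over T_r+T_s: 0.0000·(0.0400+0.7250) = 0.0000 m
margins: 0.0600+0.0050+0.0500 = 0.1150 m
sum ≈ 0.0580+0.5256+0.0000+0.1150 ≈ 0.6986 m = S ✓

v_R_max = 29/20 m/s = 1.4500 m/s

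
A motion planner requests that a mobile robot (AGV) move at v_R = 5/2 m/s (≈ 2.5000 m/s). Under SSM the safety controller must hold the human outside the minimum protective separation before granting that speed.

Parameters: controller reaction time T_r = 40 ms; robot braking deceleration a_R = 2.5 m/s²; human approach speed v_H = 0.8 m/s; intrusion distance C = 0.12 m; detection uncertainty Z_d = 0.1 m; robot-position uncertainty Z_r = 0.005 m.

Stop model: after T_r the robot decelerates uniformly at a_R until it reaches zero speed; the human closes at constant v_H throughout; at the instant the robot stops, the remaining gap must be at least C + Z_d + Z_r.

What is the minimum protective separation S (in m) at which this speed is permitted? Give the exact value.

braking lasts T_s = (5/2)/(5/2) = 1.0000 s
reaction-phase robot travel = 2.5000·0.0400 = 0.1000 m
robot covers 2.5000·1.0000 − ½·2.5000·1.0000² = 1.2500 m while stopping
human closes 0.8000·1.0400 = 0.8320 m
margins: 0.1200+0.1000+0.0050 = 0.2250 m
S_min ≈ 0.1000+1.2500+0.8320+0.2250  ⇒  S_min = 2407/1000 m

S_min = 2407/1000 m = 2.4070 m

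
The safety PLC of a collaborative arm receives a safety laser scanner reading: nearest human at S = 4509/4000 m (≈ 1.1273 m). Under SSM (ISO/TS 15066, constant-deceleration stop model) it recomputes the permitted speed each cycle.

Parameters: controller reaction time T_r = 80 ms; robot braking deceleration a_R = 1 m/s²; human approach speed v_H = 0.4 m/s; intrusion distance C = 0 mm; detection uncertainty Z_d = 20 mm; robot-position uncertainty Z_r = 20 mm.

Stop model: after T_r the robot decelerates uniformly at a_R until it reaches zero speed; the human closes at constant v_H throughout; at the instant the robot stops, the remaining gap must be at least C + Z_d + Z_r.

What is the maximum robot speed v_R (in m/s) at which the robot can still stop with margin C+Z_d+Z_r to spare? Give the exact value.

quadratic (1/2)·v² + (12/25)·v + (-4221/4000) = 0
  disc = (12/25)² − 4·(1/2)·(-4221/4000) = 23409/10000 ; √disc = 153/100
  v_R = (−(12/25) + 153/100) / (2·(1/2)) = 21/20 m/s
check:
stop time T_s = (21/20)/1 = 1.0500 s
robot covers v_R·T_r = 1.0500·0.0800 = 0.0840 m before braking
robot covers 1.0500·1.0500 − ½·1.0000·1.0500² = 0.5513 m while stopping
human closes 0.4000·1.1300 = 0.4520 m
margins: 0.0000+0.0200+0.0200 = 0.0400 m
sum ≈ 0.0840+0.5513+0.4520+0.0400 ≈ 1.1273 m = S ✓

v_R_max = 21/20 m/s = 1.0500 m/s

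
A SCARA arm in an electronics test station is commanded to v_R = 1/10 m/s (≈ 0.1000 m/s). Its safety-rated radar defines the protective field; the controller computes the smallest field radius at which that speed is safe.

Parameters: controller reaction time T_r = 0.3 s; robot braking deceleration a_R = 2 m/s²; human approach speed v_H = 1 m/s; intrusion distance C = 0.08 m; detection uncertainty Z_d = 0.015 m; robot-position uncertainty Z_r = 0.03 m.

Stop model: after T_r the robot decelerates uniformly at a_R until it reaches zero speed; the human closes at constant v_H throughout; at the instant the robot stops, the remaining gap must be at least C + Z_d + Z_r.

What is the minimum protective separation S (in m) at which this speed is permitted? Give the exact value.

S_min = 203/400 m = 0.5075 m

stop time T_s = (1/10)/2 = 0.0500 s
reaction-phase robot travel = 0.1000·0.3000 = 0.0300 m
robot under decel: 0.1000²/(2·2.0000) = 0.0025 m
human closes 1.0000·0.3500 = 0.3500 m
margins: 0.0800+0.0150+0.0300 = 0.1250 m
S_min ≈ 0.0300+0.0025+0.3500+0.1250  ⇒  S_min = 203/400 m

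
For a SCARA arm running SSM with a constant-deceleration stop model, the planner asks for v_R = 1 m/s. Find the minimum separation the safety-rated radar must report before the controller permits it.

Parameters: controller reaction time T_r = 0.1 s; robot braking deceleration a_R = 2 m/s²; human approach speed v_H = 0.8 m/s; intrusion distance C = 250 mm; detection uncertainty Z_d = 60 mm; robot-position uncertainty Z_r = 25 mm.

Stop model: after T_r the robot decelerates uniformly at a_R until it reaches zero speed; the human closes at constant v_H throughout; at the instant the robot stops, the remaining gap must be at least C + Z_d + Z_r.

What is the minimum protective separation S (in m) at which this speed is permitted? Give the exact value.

S_min = 233/200 m = 1.1650 m

braking lasts T_s = 1/2 = 0.5000 s
reaction-phase robot travel = 1.0000·0.1000 = 0.1000 m
robot covers 1.0000·0.5000 − ½·2.0000·0.5000² = 0.2500 m while stopping
human closes 0.8000·0.6000 = 0.4800 m
residual clearance needed = 0.2500+0.0600+0.0250 = 0.3350 m
S_min ≈ 0.1000+0.2500+0.4800+0.3350  ⇒  S_min = 233/200 m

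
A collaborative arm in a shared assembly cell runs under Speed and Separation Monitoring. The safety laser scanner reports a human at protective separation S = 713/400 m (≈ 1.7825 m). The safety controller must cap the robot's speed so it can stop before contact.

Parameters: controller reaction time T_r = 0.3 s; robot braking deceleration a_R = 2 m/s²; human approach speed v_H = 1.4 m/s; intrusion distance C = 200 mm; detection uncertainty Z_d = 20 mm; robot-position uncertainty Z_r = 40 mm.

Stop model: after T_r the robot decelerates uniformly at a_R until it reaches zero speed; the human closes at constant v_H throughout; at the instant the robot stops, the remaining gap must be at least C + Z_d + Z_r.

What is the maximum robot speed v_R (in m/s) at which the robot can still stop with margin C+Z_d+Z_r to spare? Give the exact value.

v_R_max = 9/10 m/s = 0.9000 m/s

collect terms ⇒ (1/4)·v_R² + (1)·v_R + (-441/400) = 0
  disc = (1)² − 4·(1/4)·(-441/400) = 841/400 ; √disc = 29/20
  v_R = (−(1) + 29/20) / (2·(1/4)) = 9/10 m/s
check:
stop time T_s = (9/10)/2 = 0.4500 s
robot covers v_R·T_r = 0.9000·0.3000 = 0.2700 m before braking
robot covers 0.9000·0.4500 − ½·2.0000·0.4500² = 0.2025 m while stopping
human closes 1.4000·0.7500 = 1.0500 m
residual clearance needed = 0.2000+0.0200+0.0400 = 0.2600 m
sum ≈ 0.2700+0.2025+1.0500+0.2600 ≈ 1.7825 m = S ✓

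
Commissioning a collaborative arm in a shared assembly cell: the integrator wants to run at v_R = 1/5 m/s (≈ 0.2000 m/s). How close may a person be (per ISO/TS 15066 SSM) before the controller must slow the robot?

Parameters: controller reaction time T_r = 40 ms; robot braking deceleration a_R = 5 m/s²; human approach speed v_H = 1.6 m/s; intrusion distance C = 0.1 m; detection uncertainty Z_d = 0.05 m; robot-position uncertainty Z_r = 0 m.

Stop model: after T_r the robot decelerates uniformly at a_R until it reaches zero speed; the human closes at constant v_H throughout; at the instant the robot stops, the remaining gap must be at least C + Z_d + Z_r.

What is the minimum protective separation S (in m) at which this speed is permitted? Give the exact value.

S_min = 29/100 m = 0.2900 m

T_s = v_R/a_R = (1/5)/5 = 0.0400 s
robot in T_r: 0.2000·0.0400 = 0.0080 m
robot covers 0.2000·0.0400 − ½·5.0000·0.0400² = 0.0040 m while stopping
human over T_r+T_s: 1.6000·(0.0400+0.0400) = 0.1280 m
C+Z_d+Z_r = 0.1000+0.0500+0.0000 = 0.1500 m
S_min ≈ 0.0080+0.0040+0.1280+0.1500  ⇒  S_min = 29/100 m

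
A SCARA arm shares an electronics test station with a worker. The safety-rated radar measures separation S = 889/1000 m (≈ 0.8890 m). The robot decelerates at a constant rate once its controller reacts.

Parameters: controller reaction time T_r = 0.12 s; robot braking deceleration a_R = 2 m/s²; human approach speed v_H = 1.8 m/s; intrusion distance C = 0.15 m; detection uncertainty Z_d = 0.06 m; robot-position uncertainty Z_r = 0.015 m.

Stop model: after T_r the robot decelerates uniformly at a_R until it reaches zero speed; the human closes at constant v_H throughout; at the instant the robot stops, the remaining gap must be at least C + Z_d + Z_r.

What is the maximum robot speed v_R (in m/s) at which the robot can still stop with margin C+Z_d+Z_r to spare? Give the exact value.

v_R_max = 2/5 m/s = 0.4000 m/s

at the boundary: (1/4)·v² + (51/50)·v + (-56/125) = 0
  disc = (51/50)² − 4·(1/4)·(-56/125) = 3721/2500 ; √disc = 61/50
  v_R = (−(51/50) + 61/50) / (2·(1/4)) = 2/5 m/s
check:
stop time T_s = (2/5)/2 = 0.2000 s
robot covers v_R·T_r = 0.4000·0.1200 = 0.0480 m before braking
robot under decel: 0.4000²/(2·2.0000) = 0.0400 m
human closes 1.8000·0.3200 = 0.5760 m
margins: 0.1500+0.0600+0.0150 = 0.2250 m
sum ≈ 0.0480+0.0400+0.5760+0.2250 ≈ 0.8890 m = S ✓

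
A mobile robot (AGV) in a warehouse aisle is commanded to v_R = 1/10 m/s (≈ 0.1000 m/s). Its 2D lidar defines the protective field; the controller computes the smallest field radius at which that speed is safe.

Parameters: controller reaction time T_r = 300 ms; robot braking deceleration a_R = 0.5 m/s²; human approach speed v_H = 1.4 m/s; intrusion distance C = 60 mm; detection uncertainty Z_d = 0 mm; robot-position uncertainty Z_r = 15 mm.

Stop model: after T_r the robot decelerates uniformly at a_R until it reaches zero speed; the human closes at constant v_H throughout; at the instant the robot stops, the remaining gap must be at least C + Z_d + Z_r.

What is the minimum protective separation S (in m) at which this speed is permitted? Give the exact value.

S_min = 163/200 m = 0.8150 m

stop time T_s = (1/10)/(1/2) = 0.2000 s
reaction-phase robot travel = 0.1000·0.3000 = 0.0300 m
robot under decel: 0.1000²/(2·0.5000) = 0.0100 m
human closes 1.4000·0.5000 = 0.7000 m
residual clearance needed = 0.0600+0.0000+0.0150 = 0.0750 m
S_min ≈ 0.0300+0.0100+0.7000+0.0750  ⇒  S_min = 163/200 m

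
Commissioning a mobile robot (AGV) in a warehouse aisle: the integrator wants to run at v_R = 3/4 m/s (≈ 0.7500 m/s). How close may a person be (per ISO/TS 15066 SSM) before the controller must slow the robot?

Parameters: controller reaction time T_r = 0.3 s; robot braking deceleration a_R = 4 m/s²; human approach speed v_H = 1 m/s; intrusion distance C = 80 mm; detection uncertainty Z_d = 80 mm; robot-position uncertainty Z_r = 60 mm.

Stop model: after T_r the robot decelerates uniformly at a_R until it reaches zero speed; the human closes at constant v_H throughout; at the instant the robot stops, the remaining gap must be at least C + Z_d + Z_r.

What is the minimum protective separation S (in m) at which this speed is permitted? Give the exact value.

braking lasts T_s = (3/4)/4 = 0.1875 s
robot covers v_R·T_r = 0.7500·0.3000 = 0.2250 m before braking
robot covers 0.7500·0.1875 − ½·4.0000·0.1875² = 0.0703 m while stopping
human closes 1.0000·0.4875 = 0.4875 m
residual clearance needed = 0.0800+0.0800+0.0600 = 0.2200 m
S_min ≈ 0.2250+0.0703+0.4875+0.2200  ⇒  S_min = 3209/3200 m

S_min = 3209/3200 m = 1.0028 m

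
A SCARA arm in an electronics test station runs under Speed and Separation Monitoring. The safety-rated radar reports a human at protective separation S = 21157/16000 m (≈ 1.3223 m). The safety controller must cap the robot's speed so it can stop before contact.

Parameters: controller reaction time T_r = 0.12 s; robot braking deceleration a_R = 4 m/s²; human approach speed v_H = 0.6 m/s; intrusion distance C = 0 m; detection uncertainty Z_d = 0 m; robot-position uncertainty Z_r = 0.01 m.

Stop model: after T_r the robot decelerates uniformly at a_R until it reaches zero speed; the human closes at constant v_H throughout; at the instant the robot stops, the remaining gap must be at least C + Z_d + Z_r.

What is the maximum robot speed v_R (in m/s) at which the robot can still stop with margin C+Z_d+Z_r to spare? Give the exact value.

at the boundary: (1/8)·v² + (27/100)·v + (-3969/3200) = 0
  disc = (27/100)² − 4·(1/8)·(-3969/3200) = 110889/160000 ; √disc = 333/400
  v_R = (−(27/100) + 333/400) / (2·(1/8)) = 9/4 m/s
check:
braking lasts T_s = (9/4)/4 = 0.5625 s
robot in T_r: 2.2500·0.1200 = 0.2700 m
braking distance = 2.2500²/(2·4.0000) = 0.6328 m
person approaches 0.6000·(0.1200+0.5625) = 0.4095 m
margins: 0.0000+0.0000+0.0100 = 0.0100 m
sum ≈ 0.2700+0.6328+0.4095+0.0100 ≈ 1.3223 m = S ✓

v_R_max = 9/4 m/s = 2.2500 m/s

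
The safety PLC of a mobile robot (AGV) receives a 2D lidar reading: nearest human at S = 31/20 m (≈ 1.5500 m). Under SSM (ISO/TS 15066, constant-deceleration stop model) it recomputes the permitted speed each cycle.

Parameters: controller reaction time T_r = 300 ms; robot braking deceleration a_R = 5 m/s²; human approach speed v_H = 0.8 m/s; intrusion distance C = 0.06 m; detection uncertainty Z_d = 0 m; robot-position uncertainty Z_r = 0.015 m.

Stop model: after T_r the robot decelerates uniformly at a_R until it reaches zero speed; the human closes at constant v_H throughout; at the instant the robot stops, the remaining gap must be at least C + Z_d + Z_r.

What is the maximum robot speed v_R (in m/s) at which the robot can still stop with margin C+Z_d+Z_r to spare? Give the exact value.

at the boundary: (1/10)·v² + (23/50)·v + (-247/200) = 0
  disc = (23/50)² − 4·(1/10)·(-247/200) = 441/625 ; √disc = 21/25
  v_R = (−(23/50) + 21/25) / (2·(1/10)) = 19/10 m/s
check:
stop time T_s = (19/10)/5 = 0.3800 s
reaction-phase robot travel = 1.9000·0.3000 = 0.5700 m
robot under decel: 1.9000²/(2·5.0000) = 0.3610 m
human over T_r+T_s: 0.8000·(0.3000+0.3800) = 0.5440 m
C+Z_d+Z_r = 0.0600+0.0000+0.0150 = 0.0750 m
sum ≈ 0.5700+0.3610+0.5440+0.0750 ≈ 1.5500 m = S ✓

v_R_max = 19/10 m/s = 1.9000 m/s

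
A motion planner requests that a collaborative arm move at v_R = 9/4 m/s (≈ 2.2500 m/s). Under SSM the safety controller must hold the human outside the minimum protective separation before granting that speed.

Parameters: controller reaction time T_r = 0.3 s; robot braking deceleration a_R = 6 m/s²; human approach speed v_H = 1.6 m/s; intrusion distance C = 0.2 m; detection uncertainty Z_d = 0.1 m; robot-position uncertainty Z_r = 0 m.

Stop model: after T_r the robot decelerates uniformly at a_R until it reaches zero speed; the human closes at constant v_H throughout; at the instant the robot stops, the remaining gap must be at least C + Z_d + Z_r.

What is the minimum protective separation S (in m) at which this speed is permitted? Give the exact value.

stop time T_s = (9/4)/6 = 0.3750 s
robot in T_r: 2.2500·0.3000 = 0.6750 m
robot covers 2.2500·0.3750 − ½·6.0000·0.3750² = 0.4219 m while stopping
human closes 1.6000·0.6750 = 1.0800 m
residual clearance needed = 0.2000+0.1000+0.0000 = 0.3000 m
S_min ≈ 0.6750+0.4219+1.0800+0.3000  ⇒  S_min = 3963/1600 m

S_min = 3963/1600 m = 2.4769 m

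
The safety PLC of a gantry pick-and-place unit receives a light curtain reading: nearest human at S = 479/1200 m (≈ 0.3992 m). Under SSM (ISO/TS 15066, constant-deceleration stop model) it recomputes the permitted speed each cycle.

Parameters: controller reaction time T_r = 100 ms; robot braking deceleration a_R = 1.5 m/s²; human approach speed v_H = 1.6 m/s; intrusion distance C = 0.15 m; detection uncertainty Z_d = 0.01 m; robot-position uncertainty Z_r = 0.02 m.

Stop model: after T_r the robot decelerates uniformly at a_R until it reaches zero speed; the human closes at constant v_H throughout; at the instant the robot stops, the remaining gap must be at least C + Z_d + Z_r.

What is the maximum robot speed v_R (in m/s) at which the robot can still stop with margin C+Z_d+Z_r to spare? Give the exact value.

v_R_max = 1/20 m/s = 0.0500 m/s

collect terms ⇒ (1/3)·v_R² + (7/6)·v_R + (-71/1200) = 0
  disc = (7/6)² − 4·(1/3)·(-71/1200) = 36/25 ; √disc = 6/5
  v_R = (−(7/6) + 6/5) / (2·(1/3)) = 1/20 m/s
check:
T_s = v_R/a_R = (1/20)/(3/2) = 0.0333 s
robot in T_r: 0.0500·0.1000 = 0.0050 m
robot under decel: 0.0500²/(2·1.5000) = 0.0008 m
person approaches 1.6000·(0.1000+0.0333) = 0.2133 m
margins: 0.1500+0.0100+0.0200 = 0.1800 m
sum ≈ 0.0050+0.0008+0.2133+0.1800 ≈ 0.3992 m = S ✓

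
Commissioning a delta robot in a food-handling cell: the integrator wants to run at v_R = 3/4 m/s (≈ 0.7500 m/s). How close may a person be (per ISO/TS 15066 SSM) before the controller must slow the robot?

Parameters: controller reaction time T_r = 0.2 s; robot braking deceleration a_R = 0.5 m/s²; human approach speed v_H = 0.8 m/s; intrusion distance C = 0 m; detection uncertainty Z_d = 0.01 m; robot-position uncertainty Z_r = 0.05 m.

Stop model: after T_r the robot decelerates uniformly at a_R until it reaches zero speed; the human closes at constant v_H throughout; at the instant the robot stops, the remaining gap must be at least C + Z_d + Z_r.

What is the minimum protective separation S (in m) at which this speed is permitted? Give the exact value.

S_min = 853/400 m = 2.1325 m

stop time T_s = (3/4)/(1/2) = 1.5000 s
reaction-phase robot travel = 0.7500·0.2000 = 0.1500 m
robot under decel: 0.7500²/(2·0.5000) = 0.5625 m
human closes 0.8000·1.7000 = 1.3600 m
margins: 0.0000+0.0100+0.0500 = 0.0600 m
S_min ≈ 0.1500+0.5625+1.3600+0.0600  ⇒  S_min = 853/400 m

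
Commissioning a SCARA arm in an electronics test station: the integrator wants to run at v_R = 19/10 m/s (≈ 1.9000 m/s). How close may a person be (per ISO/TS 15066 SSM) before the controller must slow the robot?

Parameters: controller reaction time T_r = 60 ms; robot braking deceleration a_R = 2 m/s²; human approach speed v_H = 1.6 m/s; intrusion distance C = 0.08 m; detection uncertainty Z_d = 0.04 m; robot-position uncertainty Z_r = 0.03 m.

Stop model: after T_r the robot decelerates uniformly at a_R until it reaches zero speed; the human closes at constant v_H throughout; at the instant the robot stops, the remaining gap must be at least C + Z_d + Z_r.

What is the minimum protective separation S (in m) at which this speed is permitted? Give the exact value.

stop time T_s = (19/10)/2 = 0.9500 s
robot covers v_R·T_r = 1.9000·0.0600 = 0.1140 m before braking
braking distance = 1.9000²/(2·2.0000) = 0.9025 m
person approaches 1.6000·(0.0600+0.9500) = 1.6160 m
C+Z_d+Z_r = 0.0800+0.0400+0.0300 = 0.1500 m
S_min ≈ 0.1140+0.9025+1.6160+0.1500  ⇒  S_min = 1113/400 m

S_min = 1113/400 m = 2.7825 m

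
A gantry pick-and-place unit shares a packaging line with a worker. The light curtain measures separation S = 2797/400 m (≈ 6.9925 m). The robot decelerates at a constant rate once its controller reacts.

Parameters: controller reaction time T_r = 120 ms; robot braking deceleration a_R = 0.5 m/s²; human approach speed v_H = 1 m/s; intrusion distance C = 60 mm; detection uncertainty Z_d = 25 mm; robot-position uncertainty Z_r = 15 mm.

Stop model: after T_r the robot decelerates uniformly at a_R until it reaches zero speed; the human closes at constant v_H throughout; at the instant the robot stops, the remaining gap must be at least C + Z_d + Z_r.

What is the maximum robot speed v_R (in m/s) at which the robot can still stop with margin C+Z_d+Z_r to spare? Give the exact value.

at the boundary: (1)·v² + (53/25)·v + (-2709/400) = 0
  disc = (53/25)² − 4·(1)·(-2709/400) = 78961/2500 ; √disc = 281/50
  v_R = (−(53/25) + 281/50) / (2·(1)) = 7/4 m/s
check:
T_s = v_R/a_R = (7/4)/(1/2) = 3.5000 s
robot in T_r: 1.7500·0.1200 = 0.2100 m
braking distance = 1.7500²/(2·0.5000) = 3.0625 m
human over T_r+T_s: 1.0000·(0.1200+3.5000) = 3.6200 m
residual clearance needed = 0.0600+0.0250+0.0150 = 0.1000 m
sum ≈ 0.2100+3.0625+3.6200+0.1000 ≈ 6.9925 m = S ✓

v_R_max = 7/4 m/s = 1.7500 m/s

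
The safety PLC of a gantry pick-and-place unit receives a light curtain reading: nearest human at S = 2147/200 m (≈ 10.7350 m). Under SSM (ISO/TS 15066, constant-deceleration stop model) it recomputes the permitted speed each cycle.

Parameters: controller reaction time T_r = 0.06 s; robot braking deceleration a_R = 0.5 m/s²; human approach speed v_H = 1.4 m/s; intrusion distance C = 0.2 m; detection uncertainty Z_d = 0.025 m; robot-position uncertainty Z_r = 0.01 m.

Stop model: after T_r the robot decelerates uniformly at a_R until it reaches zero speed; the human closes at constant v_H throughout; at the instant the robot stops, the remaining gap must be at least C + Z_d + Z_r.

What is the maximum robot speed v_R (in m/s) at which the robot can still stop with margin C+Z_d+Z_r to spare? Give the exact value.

v_R_max = 21/10 m/s = 2.1000 m/s

quadratic (1)·v² + (143/50)·v + (-1302/125) = 0
  disc = (143/50)² − 4·(1)·(-1302/125) = 124609/2500 ; √disc = 353/50
  v_R = (−(143/50) + 353/50) / (2·(1)) = 21/10 m/s
check:
braking lasts T_s = (21/10)/(1/2) = 4.2000 s
robot in T_r: 2.1000·0.0600 = 0.1260 m
robot under decel: 2.1000²/(2·0.5000) = 4.4100 m
human closes 1.4000·4.2600 = 5.9640 m
C+Z_d+Z_r = 0.2000+0.0250+0.0100 = 0.2350 m
sum ≈ 0.1260+4.4100+5.9640+0.2350 ≈ 10.7350 m = S ✓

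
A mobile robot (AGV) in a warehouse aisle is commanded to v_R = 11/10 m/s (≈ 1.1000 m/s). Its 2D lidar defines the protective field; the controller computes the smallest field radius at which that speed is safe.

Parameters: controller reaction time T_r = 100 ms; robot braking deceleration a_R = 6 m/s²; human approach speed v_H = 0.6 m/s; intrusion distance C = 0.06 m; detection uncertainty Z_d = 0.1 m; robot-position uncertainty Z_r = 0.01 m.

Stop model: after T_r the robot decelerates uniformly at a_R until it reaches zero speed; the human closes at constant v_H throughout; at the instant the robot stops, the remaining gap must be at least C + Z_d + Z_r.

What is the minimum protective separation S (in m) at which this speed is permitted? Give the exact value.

S_min = 661/1200 m = 0.5508 m

T_s = v_R/a_R = (11/10)/6 = 0.1833 s
reaction-phase robot travel = 1.1000·0.1000 = 0.1100 m
robot under decel: 1.1000²/(2·6.0000) = 0.1008 m
person approaches 0.6000·(0.1000+0.1833) = 0.1700 m
C+Z_d+Z_r = 0.0600+0.1000+0.0100 = 0.1700 m
S_min ≈ 0.1100+0.1008+0.1700+0.1700  ⇒  S_min = 661/1200 m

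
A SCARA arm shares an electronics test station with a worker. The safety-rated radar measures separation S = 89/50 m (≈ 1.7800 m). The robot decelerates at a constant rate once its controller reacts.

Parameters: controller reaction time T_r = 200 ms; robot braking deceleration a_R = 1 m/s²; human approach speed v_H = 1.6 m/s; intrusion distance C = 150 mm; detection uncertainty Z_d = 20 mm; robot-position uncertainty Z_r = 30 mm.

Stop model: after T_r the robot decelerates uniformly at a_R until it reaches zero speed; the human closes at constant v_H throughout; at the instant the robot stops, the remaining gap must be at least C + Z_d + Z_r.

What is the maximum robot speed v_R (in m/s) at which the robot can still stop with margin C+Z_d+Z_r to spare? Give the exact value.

v_R_max = 3/5 m/s = 0.6000 m/s

quadratic (1/2)·v² + (9/5)·v + (-63/50) = 0
  disc = (9/5)² − 4·(1/2)·(-63/50) = 144/25 ; √disc = 12/5
  v_R = (−(9/5) + 12/5) / (2·(1/2)) = 3/5 m/s
check:
stop time T_s = (3/5)/1 = 0.6000 s
reaction-phase robot travel = 0.6000·0.2000 = 0.1200 m
braking distance = 0.6000²/(2·1.0000) = 0.1800 m
human over T_r+T_s: 1.6000·(0.2000+0.6000) = 1.2800 m
margins: 0.1500+0.0200+0.0300 = 0.2000 m
sum ≈ 0.1200+0.1800+1.2800+0.2000 ≈ 1.7800 m = S ✓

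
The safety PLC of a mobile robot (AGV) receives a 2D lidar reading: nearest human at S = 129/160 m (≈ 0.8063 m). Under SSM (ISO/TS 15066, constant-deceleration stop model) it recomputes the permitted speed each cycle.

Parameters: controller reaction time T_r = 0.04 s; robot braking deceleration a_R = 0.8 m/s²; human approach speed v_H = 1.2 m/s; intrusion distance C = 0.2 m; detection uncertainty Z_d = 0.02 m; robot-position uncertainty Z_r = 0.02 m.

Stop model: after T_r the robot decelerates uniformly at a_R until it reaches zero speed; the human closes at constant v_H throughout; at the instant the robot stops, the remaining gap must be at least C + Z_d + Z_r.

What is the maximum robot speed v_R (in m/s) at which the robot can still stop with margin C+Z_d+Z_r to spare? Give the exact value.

v_R_max = 3/10 m/s = 0.3000 m/s

at the boundary: (5/8)·v² + (77/50)·v + (-2073/4000) = 0
  disc = (77/50)² − 4·(5/8)·(-2073/4000) = 146689/40000 ; √disc = 383/200
  v_R = (−(77/50) + 383/200) / (2·(5/8)) = 3/10 m/s
check:
braking lasts T_s = (3/10)/(4/5) = 0.3750 s
reaction-phase robot travel = 0.3000·0.0400 = 0.0120 m
braking distance = 0.3000²/(2·0.8000) = 0.0563 m
person approaches 1.2000·(0.0400+0.3750) = 0.4980 m
C+Z_d+Z_r = 0.2000+0.0200+0.0200 = 0.2400 m
sum ≈ 0.0120+0.0563+0.4980+0.2400 ≈ 0.8063 m = S ✓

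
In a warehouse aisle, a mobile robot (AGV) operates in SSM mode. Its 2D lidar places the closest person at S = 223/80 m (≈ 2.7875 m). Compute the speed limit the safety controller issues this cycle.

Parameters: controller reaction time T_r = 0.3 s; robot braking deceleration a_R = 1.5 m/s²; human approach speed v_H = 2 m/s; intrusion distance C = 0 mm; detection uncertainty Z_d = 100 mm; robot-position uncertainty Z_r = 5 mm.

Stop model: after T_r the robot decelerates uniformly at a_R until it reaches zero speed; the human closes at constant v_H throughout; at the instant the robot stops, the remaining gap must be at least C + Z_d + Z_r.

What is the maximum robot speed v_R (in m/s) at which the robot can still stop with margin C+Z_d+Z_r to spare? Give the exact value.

v_R_max = 21/20 m/s = 1.0500 m/s

at the boundary: (1/3)·v² + (49/30)·v + (-833/400) = 0
  disc = (49/30)² − 4·(1/3)·(-833/400) = 49/9 ; √disc = 7/3
  v_R = (−(49/30) + 7/3) / (2·(1/3)) = 21/20 m/s
check:
braking lasts T_s = (21/20)/(3/2) = 0.7000 s
robot in T_r: 1.0500·0.3000 = 0.3150 m
robot under decel: 1.0500²/(2·1.5000) = 0.3675 m
person approaches 2.0000·(0.3000+0.7000) = 2.0000 m
margins: 0.0000+0.1000+0.0050 = 0.1050 m
sum ≈ 0.3150+0.3675+2.0000+0.1050 ≈ 2.7875 m = S ✓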